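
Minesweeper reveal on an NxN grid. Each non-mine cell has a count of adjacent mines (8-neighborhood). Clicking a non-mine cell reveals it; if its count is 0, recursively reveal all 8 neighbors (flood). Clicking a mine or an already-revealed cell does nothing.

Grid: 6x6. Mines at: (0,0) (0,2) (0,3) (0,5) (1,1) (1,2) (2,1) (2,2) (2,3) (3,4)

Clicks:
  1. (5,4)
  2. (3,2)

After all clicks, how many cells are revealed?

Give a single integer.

Answer: 16

Derivation:
Click 1 (5,4) count=0: revealed 16 new [(3,0) (3,1) (3,2) (3,3) (4,0) (4,1) (4,2) (4,3) (4,4) (4,5) (5,0) (5,1) (5,2) (5,3) (5,4) (5,5)] -> total=16
Click 2 (3,2) count=3: revealed 0 new [(none)] -> total=16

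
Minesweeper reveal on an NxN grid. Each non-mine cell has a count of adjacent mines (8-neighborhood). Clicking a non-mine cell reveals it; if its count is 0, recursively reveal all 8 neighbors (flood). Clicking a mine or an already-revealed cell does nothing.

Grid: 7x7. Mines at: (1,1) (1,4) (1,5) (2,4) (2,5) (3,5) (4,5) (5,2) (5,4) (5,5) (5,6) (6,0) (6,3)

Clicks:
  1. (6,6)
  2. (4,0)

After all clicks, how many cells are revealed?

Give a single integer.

Click 1 (6,6) count=2: revealed 1 new [(6,6)] -> total=1
Click 2 (4,0) count=0: revealed 14 new [(2,0) (2,1) (2,2) (2,3) (3,0) (3,1) (3,2) (3,3) (4,0) (4,1) (4,2) (4,3) (5,0) (5,1)] -> total=15

Answer: 15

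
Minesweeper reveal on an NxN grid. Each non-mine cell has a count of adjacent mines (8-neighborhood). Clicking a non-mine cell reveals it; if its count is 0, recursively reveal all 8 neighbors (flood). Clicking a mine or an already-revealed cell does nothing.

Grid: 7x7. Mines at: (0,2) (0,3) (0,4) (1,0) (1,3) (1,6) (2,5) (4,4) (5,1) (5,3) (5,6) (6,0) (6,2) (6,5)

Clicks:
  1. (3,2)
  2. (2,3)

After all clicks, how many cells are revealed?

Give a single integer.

Click 1 (3,2) count=0: revealed 12 new [(2,0) (2,1) (2,2) (2,3) (3,0) (3,1) (3,2) (3,3) (4,0) (4,1) (4,2) (4,3)] -> total=12
Click 2 (2,3) count=1: revealed 0 new [(none)] -> total=12

Answer: 12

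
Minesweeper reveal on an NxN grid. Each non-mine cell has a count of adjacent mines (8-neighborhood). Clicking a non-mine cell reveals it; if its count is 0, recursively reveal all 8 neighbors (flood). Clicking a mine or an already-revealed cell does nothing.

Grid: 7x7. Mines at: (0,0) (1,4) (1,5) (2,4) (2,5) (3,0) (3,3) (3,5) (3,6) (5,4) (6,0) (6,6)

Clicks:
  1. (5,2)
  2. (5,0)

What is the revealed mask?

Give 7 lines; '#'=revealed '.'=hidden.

Click 1 (5,2) count=0: revealed 9 new [(4,1) (4,2) (4,3) (5,1) (5,2) (5,3) (6,1) (6,2) (6,3)] -> total=9
Click 2 (5,0) count=1: revealed 1 new [(5,0)] -> total=10

Answer: .......
.......
.......
.......
.###...
####...
.###...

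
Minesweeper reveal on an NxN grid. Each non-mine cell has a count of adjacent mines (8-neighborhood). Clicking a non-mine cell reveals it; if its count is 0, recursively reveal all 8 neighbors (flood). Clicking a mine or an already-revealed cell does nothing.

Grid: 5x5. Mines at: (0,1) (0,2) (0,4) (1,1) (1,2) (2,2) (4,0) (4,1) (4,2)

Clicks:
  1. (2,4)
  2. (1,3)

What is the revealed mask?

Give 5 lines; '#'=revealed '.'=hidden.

Click 1 (2,4) count=0: revealed 8 new [(1,3) (1,4) (2,3) (2,4) (3,3) (3,4) (4,3) (4,4)] -> total=8
Click 2 (1,3) count=4: revealed 0 new [(none)] -> total=8

Answer: .....
...##
...##
...##
...##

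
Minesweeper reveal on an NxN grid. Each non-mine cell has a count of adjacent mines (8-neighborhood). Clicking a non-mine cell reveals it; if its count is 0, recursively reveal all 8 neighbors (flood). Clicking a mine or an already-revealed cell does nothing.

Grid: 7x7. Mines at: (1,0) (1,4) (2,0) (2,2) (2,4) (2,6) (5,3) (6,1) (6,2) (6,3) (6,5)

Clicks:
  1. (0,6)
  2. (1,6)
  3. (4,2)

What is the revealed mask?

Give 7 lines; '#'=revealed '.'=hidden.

Answer: .....##
.....##
.......
.......
..#....
.......
.......

Derivation:
Click 1 (0,6) count=0: revealed 4 new [(0,5) (0,6) (1,5) (1,6)] -> total=4
Click 2 (1,6) count=1: revealed 0 new [(none)] -> total=4
Click 3 (4,2) count=1: revealed 1 new [(4,2)] -> total=5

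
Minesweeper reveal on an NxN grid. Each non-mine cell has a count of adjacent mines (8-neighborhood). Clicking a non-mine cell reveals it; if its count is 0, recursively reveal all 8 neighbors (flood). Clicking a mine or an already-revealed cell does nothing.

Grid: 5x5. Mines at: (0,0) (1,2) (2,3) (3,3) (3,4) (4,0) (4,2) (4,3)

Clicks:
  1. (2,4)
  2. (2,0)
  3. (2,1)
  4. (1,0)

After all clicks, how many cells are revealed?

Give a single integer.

Answer: 7

Derivation:
Click 1 (2,4) count=3: revealed 1 new [(2,4)] -> total=1
Click 2 (2,0) count=0: revealed 6 new [(1,0) (1,1) (2,0) (2,1) (3,0) (3,1)] -> total=7
Click 3 (2,1) count=1: revealed 0 new [(none)] -> total=7
Click 4 (1,0) count=1: revealed 0 new [(none)] -> total=7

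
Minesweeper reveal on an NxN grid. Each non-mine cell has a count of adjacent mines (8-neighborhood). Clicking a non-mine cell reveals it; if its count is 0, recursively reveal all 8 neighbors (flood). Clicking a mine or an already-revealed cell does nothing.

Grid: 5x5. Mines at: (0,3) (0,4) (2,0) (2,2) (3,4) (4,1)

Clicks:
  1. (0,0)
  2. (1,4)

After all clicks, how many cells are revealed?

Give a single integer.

Click 1 (0,0) count=0: revealed 6 new [(0,0) (0,1) (0,2) (1,0) (1,1) (1,2)] -> total=6
Click 2 (1,4) count=2: revealed 1 new [(1,4)] -> total=7

Answer: 7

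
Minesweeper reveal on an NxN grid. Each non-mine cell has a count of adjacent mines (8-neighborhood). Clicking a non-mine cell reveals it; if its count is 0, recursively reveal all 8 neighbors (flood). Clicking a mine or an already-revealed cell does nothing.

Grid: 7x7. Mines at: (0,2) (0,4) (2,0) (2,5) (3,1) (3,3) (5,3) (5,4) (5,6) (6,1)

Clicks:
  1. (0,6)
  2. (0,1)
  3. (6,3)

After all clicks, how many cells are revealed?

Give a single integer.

Click 1 (0,6) count=0: revealed 4 new [(0,5) (0,6) (1,5) (1,6)] -> total=4
Click 2 (0,1) count=1: revealed 1 new [(0,1)] -> total=5
Click 3 (6,3) count=2: revealed 1 new [(6,3)] -> total=6

Answer: 6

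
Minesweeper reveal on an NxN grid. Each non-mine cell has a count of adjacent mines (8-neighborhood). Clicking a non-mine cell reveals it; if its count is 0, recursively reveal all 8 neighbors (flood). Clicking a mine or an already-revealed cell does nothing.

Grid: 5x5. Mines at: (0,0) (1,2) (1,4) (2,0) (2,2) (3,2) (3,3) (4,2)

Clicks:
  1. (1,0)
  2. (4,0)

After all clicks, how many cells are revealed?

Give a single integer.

Click 1 (1,0) count=2: revealed 1 new [(1,0)] -> total=1
Click 2 (4,0) count=0: revealed 4 new [(3,0) (3,1) (4,0) (4,1)] -> total=5

Answer: 5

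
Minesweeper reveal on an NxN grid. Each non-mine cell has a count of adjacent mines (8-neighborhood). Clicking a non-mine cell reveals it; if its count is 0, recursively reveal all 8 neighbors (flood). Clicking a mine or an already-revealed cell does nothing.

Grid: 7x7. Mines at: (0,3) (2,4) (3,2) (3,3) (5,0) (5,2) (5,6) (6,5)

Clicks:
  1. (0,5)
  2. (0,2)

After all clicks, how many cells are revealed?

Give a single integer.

Click 1 (0,5) count=0: revealed 12 new [(0,4) (0,5) (0,6) (1,4) (1,5) (1,6) (2,5) (2,6) (3,5) (3,6) (4,5) (4,6)] -> total=12
Click 2 (0,2) count=1: revealed 1 new [(0,2)] -> total=13

Answer: 13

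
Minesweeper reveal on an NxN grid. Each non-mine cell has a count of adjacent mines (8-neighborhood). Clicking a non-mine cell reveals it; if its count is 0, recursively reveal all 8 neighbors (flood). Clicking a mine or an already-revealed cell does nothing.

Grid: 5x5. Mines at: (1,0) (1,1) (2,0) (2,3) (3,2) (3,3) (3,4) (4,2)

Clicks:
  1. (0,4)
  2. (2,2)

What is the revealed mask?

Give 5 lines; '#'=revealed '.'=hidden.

Click 1 (0,4) count=0: revealed 6 new [(0,2) (0,3) (0,4) (1,2) (1,3) (1,4)] -> total=6
Click 2 (2,2) count=4: revealed 1 new [(2,2)] -> total=7

Answer: ..###
..###
..#..
.....
.....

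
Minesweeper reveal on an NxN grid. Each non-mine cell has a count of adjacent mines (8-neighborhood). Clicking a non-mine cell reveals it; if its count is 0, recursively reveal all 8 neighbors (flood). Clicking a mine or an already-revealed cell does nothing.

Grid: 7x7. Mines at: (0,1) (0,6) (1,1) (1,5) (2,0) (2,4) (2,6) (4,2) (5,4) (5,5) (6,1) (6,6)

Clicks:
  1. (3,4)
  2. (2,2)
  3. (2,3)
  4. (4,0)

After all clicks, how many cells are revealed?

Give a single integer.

Answer: 9

Derivation:
Click 1 (3,4) count=1: revealed 1 new [(3,4)] -> total=1
Click 2 (2,2) count=1: revealed 1 new [(2,2)] -> total=2
Click 3 (2,3) count=1: revealed 1 new [(2,3)] -> total=3
Click 4 (4,0) count=0: revealed 6 new [(3,0) (3,1) (4,0) (4,1) (5,0) (5,1)] -> total=9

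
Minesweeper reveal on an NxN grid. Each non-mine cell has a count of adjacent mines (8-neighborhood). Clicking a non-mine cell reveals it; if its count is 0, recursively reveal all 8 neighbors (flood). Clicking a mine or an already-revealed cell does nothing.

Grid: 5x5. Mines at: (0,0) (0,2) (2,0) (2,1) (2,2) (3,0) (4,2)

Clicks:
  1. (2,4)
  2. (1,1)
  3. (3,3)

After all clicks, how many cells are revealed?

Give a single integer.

Answer: 11

Derivation:
Click 1 (2,4) count=0: revealed 10 new [(0,3) (0,4) (1,3) (1,4) (2,3) (2,4) (3,3) (3,4) (4,3) (4,4)] -> total=10
Click 2 (1,1) count=5: revealed 1 new [(1,1)] -> total=11
Click 3 (3,3) count=2: revealed 0 new [(none)] -> total=11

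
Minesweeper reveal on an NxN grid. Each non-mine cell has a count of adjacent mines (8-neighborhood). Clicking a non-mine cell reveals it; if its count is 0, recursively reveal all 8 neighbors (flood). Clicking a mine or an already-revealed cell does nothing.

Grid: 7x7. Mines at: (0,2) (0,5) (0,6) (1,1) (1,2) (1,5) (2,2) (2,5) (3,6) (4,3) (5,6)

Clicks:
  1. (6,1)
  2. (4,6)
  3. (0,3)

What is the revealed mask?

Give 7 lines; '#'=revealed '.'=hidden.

Answer: ...#...
.......
##.....
###....
###...#
######.
######.

Derivation:
Click 1 (6,1) count=0: revealed 20 new [(2,0) (2,1) (3,0) (3,1) (3,2) (4,0) (4,1) (4,2) (5,0) (5,1) (5,2) (5,3) (5,4) (5,5) (6,0) (6,1) (6,2) (6,3) (6,4) (6,5)] -> total=20
Click 2 (4,6) count=2: revealed 1 new [(4,6)] -> total=21
Click 3 (0,3) count=2: revealed 1 new [(0,3)] -> total=22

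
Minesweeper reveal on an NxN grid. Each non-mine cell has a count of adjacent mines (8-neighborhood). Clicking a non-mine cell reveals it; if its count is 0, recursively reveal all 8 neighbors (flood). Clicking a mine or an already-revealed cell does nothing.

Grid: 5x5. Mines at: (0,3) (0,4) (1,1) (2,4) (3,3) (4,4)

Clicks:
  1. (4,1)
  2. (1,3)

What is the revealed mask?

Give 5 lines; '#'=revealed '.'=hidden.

Click 1 (4,1) count=0: revealed 9 new [(2,0) (2,1) (2,2) (3,0) (3,1) (3,2) (4,0) (4,1) (4,2)] -> total=9
Click 2 (1,3) count=3: revealed 1 new [(1,3)] -> total=10

Answer: .....
...#.
###..
###..
###..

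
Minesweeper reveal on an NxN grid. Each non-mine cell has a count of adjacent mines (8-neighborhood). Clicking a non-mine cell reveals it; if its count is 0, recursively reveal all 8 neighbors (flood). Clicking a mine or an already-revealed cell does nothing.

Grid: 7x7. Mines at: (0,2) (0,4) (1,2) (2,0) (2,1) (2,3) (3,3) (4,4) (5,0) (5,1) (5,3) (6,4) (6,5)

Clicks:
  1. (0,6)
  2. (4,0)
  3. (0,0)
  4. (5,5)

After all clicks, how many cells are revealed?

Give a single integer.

Answer: 20

Derivation:
Click 1 (0,6) count=0: revealed 15 new [(0,5) (0,6) (1,4) (1,5) (1,6) (2,4) (2,5) (2,6) (3,4) (3,5) (3,6) (4,5) (4,6) (5,5) (5,6)] -> total=15
Click 2 (4,0) count=2: revealed 1 new [(4,0)] -> total=16
Click 3 (0,0) count=0: revealed 4 new [(0,0) (0,1) (1,0) (1,1)] -> total=20
Click 4 (5,5) count=3: revealed 0 new [(none)] -> total=20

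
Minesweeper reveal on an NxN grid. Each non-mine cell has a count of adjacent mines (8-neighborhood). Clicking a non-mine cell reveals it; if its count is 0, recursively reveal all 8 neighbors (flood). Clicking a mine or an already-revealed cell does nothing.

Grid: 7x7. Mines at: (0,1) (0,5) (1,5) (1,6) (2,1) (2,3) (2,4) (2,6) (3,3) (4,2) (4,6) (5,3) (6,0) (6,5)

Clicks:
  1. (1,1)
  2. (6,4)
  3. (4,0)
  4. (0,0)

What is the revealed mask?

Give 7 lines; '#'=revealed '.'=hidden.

Answer: #......
.#.....
.......
##.....
##.....
##.....
....#..

Derivation:
Click 1 (1,1) count=2: revealed 1 new [(1,1)] -> total=1
Click 2 (6,4) count=2: revealed 1 new [(6,4)] -> total=2
Click 3 (4,0) count=0: revealed 6 new [(3,0) (3,1) (4,0) (4,1) (5,0) (5,1)] -> total=8
Click 4 (0,0) count=1: revealed 1 new [(0,0)] -> total=9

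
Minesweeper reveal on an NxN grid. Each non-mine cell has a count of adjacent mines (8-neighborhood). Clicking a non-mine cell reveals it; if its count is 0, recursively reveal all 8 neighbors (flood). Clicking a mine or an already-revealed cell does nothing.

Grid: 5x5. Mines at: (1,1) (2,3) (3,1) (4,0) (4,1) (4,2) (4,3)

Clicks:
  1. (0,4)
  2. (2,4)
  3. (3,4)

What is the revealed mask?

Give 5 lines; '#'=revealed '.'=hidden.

Click 1 (0,4) count=0: revealed 6 new [(0,2) (0,3) (0,4) (1,2) (1,3) (1,4)] -> total=6
Click 2 (2,4) count=1: revealed 1 new [(2,4)] -> total=7
Click 3 (3,4) count=2: revealed 1 new [(3,4)] -> total=8

Answer: ..###
..###
....#
....#
.....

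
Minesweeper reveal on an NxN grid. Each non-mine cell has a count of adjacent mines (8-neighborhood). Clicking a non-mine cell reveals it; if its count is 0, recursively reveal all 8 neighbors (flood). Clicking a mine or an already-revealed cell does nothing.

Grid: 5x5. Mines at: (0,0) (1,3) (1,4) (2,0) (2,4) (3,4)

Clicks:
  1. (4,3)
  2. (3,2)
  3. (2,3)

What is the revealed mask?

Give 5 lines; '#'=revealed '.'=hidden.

Click 1 (4,3) count=1: revealed 1 new [(4,3)] -> total=1
Click 2 (3,2) count=0: revealed 10 new [(2,1) (2,2) (2,3) (3,0) (3,1) (3,2) (3,3) (4,0) (4,1) (4,2)] -> total=11
Click 3 (2,3) count=4: revealed 0 new [(none)] -> total=11

Answer: .....
.....
.###.
####.
####.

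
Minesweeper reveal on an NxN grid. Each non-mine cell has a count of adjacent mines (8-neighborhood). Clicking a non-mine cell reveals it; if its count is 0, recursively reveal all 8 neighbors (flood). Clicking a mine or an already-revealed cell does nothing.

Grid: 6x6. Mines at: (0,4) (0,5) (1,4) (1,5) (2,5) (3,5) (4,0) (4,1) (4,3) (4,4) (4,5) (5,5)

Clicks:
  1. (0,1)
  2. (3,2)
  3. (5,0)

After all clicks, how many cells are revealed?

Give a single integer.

Answer: 17

Derivation:
Click 1 (0,1) count=0: revealed 16 new [(0,0) (0,1) (0,2) (0,3) (1,0) (1,1) (1,2) (1,3) (2,0) (2,1) (2,2) (2,3) (3,0) (3,1) (3,2) (3,3)] -> total=16
Click 2 (3,2) count=2: revealed 0 new [(none)] -> total=16
Click 3 (5,0) count=2: revealed 1 new [(5,0)] -> total=17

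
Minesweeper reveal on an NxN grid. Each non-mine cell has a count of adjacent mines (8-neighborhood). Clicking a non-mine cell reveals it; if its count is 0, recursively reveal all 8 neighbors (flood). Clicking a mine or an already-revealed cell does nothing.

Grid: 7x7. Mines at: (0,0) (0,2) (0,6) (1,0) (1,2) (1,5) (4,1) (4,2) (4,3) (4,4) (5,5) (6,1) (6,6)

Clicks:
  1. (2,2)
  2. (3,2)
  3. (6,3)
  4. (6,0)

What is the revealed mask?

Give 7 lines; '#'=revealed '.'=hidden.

Answer: .......
.......
..#....
..#....
.......
..###..
#.###..

Derivation:
Click 1 (2,2) count=1: revealed 1 new [(2,2)] -> total=1
Click 2 (3,2) count=3: revealed 1 new [(3,2)] -> total=2
Click 3 (6,3) count=0: revealed 6 new [(5,2) (5,3) (5,4) (6,2) (6,3) (6,4)] -> total=8
Click 4 (6,0) count=1: revealed 1 new [(6,0)] -> total=9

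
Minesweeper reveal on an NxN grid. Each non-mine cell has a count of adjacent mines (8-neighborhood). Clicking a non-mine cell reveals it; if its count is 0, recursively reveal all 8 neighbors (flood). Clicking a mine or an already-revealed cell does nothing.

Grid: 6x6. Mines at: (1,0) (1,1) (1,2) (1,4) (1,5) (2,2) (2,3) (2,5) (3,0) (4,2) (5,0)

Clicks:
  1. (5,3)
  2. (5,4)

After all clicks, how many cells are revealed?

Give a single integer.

Click 1 (5,3) count=1: revealed 1 new [(5,3)] -> total=1
Click 2 (5,4) count=0: revealed 8 new [(3,3) (3,4) (3,5) (4,3) (4,4) (4,5) (5,4) (5,5)] -> total=9

Answer: 9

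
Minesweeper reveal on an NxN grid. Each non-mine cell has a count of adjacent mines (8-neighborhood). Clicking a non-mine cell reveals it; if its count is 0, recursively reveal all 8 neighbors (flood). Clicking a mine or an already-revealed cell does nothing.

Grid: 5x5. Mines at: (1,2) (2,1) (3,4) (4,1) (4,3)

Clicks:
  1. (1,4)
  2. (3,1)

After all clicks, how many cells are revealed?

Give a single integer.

Click 1 (1,4) count=0: revealed 6 new [(0,3) (0,4) (1,3) (1,4) (2,3) (2,4)] -> total=6
Click 2 (3,1) count=2: revealed 1 new [(3,1)] -> total=7

Answer: 7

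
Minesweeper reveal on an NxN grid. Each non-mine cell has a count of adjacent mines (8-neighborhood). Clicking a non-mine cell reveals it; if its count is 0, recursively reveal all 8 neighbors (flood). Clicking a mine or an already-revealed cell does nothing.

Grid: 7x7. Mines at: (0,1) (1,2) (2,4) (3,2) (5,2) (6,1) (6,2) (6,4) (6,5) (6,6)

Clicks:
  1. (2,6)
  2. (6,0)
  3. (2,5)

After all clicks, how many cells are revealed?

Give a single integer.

Click 1 (2,6) count=0: revealed 22 new [(0,3) (0,4) (0,5) (0,6) (1,3) (1,4) (1,5) (1,6) (2,5) (2,6) (3,3) (3,4) (3,5) (3,6) (4,3) (4,4) (4,5) (4,6) (5,3) (5,4) (5,5) (5,6)] -> total=22
Click 2 (6,0) count=1: revealed 1 new [(6,0)] -> total=23
Click 3 (2,5) count=1: revealed 0 new [(none)] -> total=23

Answer: 23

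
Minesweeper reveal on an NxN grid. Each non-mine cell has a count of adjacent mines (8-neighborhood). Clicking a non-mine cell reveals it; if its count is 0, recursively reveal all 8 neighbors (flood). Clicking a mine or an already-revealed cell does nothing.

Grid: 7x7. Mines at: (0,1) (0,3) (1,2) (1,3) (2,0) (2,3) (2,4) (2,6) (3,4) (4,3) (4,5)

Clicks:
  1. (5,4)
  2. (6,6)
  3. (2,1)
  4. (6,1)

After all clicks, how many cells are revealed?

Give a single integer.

Click 1 (5,4) count=2: revealed 1 new [(5,4)] -> total=1
Click 2 (6,6) count=0: revealed 19 new [(3,0) (3,1) (3,2) (4,0) (4,1) (4,2) (5,0) (5,1) (5,2) (5,3) (5,5) (5,6) (6,0) (6,1) (6,2) (6,3) (6,4) (6,5) (6,6)] -> total=20
Click 3 (2,1) count=2: revealed 1 new [(2,1)] -> total=21
Click 4 (6,1) count=0: revealed 0 new [(none)] -> total=21

Answer: 21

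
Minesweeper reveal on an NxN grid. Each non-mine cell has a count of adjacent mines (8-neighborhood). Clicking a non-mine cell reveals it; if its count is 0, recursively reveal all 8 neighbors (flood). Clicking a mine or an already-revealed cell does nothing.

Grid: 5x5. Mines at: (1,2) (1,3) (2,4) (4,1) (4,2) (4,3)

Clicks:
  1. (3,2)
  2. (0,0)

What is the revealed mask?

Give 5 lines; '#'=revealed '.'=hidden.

Click 1 (3,2) count=3: revealed 1 new [(3,2)] -> total=1
Click 2 (0,0) count=0: revealed 8 new [(0,0) (0,1) (1,0) (1,1) (2,0) (2,1) (3,0) (3,1)] -> total=9

Answer: ##...
##...
##...
###..
.....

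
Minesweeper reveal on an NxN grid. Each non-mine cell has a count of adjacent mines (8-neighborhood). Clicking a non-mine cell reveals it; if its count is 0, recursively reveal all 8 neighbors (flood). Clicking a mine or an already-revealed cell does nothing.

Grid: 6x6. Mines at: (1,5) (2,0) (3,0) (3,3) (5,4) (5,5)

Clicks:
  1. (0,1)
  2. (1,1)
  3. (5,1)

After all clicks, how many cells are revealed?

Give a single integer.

Answer: 22

Derivation:
Click 1 (0,1) count=0: revealed 14 new [(0,0) (0,1) (0,2) (0,3) (0,4) (1,0) (1,1) (1,2) (1,3) (1,4) (2,1) (2,2) (2,3) (2,4)] -> total=14
Click 2 (1,1) count=1: revealed 0 new [(none)] -> total=14
Click 3 (5,1) count=0: revealed 8 new [(4,0) (4,1) (4,2) (4,3) (5,0) (5,1) (5,2) (5,3)] -> total=22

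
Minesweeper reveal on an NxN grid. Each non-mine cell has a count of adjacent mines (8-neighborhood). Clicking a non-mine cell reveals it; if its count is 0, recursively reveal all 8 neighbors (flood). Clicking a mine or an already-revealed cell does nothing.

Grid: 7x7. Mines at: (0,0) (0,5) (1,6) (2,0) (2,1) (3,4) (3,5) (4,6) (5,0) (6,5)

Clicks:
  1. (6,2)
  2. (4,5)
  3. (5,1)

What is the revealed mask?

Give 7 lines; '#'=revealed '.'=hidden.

Click 1 (6,2) count=0: revealed 15 new [(3,1) (3,2) (3,3) (4,1) (4,2) (4,3) (4,4) (5,1) (5,2) (5,3) (5,4) (6,1) (6,2) (6,3) (6,4)] -> total=15
Click 2 (4,5) count=3: revealed 1 new [(4,5)] -> total=16
Click 3 (5,1) count=1: revealed 0 new [(none)] -> total=16

Answer: .......
.......
.......
.###...
.#####.
.####..
.####..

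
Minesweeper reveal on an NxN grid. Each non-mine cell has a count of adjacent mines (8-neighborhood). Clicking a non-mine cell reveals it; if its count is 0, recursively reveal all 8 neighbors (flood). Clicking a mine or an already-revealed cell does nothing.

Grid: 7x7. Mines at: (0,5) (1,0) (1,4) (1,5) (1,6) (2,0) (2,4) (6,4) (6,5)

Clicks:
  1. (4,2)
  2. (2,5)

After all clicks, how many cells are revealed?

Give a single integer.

Click 1 (4,2) count=0: revealed 36 new [(0,1) (0,2) (0,3) (1,1) (1,2) (1,3) (2,1) (2,2) (2,3) (2,5) (2,6) (3,0) (3,1) (3,2) (3,3) (3,4) (3,5) (3,6) (4,0) (4,1) (4,2) (4,3) (4,4) (4,5) (4,6) (5,0) (5,1) (5,2) (5,3) (5,4) (5,5) (5,6) (6,0) (6,1) (6,2) (6,3)] -> total=36
Click 2 (2,5) count=4: revealed 0 new [(none)] -> total=36

Answer: 36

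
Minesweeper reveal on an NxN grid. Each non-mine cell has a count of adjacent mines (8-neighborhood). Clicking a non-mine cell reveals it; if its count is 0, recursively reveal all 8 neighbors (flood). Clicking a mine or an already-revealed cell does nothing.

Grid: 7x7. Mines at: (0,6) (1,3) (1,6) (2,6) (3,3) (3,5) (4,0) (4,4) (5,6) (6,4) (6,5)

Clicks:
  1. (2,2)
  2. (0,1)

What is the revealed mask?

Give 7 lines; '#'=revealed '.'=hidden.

Click 1 (2,2) count=2: revealed 1 new [(2,2)] -> total=1
Click 2 (0,1) count=0: revealed 11 new [(0,0) (0,1) (0,2) (1,0) (1,1) (1,2) (2,0) (2,1) (3,0) (3,1) (3,2)] -> total=12

Answer: ###....
###....
###....
###....
.......
.......
.......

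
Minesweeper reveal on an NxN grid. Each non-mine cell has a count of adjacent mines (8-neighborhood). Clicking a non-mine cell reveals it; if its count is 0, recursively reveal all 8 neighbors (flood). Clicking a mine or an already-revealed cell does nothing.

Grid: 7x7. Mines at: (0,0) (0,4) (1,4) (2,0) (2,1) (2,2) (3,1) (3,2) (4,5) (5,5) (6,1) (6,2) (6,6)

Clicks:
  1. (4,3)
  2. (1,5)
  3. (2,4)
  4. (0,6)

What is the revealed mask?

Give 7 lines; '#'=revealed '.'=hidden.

Answer: .....##
.....##
....###
.....##
...#...
.......
.......

Derivation:
Click 1 (4,3) count=1: revealed 1 new [(4,3)] -> total=1
Click 2 (1,5) count=2: revealed 1 new [(1,5)] -> total=2
Click 3 (2,4) count=1: revealed 1 new [(2,4)] -> total=3
Click 4 (0,6) count=0: revealed 7 new [(0,5) (0,6) (1,6) (2,5) (2,6) (3,5) (3,6)] -> total=10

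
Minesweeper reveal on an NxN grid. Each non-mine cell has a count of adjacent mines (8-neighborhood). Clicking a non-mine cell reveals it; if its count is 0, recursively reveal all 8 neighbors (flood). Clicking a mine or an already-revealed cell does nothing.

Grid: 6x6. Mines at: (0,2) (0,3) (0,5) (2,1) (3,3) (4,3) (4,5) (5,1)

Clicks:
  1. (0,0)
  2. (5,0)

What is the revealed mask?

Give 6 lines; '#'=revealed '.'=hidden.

Click 1 (0,0) count=0: revealed 4 new [(0,0) (0,1) (1,0) (1,1)] -> total=4
Click 2 (5,0) count=1: revealed 1 new [(5,0)] -> total=5

Answer: ##....
##....
......
......
......
#.....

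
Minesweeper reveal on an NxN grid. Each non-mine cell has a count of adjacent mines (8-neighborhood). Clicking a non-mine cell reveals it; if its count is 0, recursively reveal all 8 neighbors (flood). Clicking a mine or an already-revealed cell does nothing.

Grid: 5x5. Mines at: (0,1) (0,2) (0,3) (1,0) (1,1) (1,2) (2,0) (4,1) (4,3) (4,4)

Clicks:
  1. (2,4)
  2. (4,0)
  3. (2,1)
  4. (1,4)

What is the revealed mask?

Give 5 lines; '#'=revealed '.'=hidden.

Answer: .....
...##
.#.##
...##
#....

Derivation:
Click 1 (2,4) count=0: revealed 6 new [(1,3) (1,4) (2,3) (2,4) (3,3) (3,4)] -> total=6
Click 2 (4,0) count=1: revealed 1 new [(4,0)] -> total=7
Click 3 (2,1) count=4: revealed 1 new [(2,1)] -> total=8
Click 4 (1,4) count=1: revealed 0 new [(none)] -> total=8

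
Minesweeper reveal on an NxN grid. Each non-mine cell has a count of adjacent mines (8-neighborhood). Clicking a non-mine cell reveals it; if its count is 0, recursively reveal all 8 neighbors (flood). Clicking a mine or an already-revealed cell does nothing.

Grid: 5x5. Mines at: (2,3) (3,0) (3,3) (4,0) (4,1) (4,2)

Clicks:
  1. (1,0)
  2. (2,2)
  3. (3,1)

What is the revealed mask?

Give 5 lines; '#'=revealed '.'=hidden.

Click 1 (1,0) count=0: revealed 13 new [(0,0) (0,1) (0,2) (0,3) (0,4) (1,0) (1,1) (1,2) (1,3) (1,4) (2,0) (2,1) (2,2)] -> total=13
Click 2 (2,2) count=2: revealed 0 new [(none)] -> total=13
Click 3 (3,1) count=4: revealed 1 new [(3,1)] -> total=14

Answer: #####
#####
###..
.#...
.....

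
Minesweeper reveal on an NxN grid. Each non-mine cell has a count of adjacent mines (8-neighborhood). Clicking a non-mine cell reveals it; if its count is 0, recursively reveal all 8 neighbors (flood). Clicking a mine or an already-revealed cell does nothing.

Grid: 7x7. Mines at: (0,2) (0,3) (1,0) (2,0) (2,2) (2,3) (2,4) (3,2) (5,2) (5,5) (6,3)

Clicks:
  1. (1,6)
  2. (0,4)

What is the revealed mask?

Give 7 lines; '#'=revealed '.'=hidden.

Click 1 (1,6) count=0: revealed 12 new [(0,4) (0,5) (0,6) (1,4) (1,5) (1,6) (2,5) (2,6) (3,5) (3,6) (4,5) (4,6)] -> total=12
Click 2 (0,4) count=1: revealed 0 new [(none)] -> total=12

Answer: ....###
....###
.....##
.....##
.....##
.......
.......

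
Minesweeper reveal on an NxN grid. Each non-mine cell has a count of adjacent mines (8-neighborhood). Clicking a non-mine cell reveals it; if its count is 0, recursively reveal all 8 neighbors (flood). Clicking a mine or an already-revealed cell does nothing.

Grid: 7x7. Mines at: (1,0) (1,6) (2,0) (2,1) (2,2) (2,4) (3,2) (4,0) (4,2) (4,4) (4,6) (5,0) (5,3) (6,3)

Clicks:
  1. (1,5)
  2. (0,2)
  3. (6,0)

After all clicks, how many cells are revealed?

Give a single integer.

Answer: 11

Derivation:
Click 1 (1,5) count=2: revealed 1 new [(1,5)] -> total=1
Click 2 (0,2) count=0: revealed 9 new [(0,1) (0,2) (0,3) (0,4) (0,5) (1,1) (1,2) (1,3) (1,4)] -> total=10
Click 3 (6,0) count=1: revealed 1 new [(6,0)] -> total=11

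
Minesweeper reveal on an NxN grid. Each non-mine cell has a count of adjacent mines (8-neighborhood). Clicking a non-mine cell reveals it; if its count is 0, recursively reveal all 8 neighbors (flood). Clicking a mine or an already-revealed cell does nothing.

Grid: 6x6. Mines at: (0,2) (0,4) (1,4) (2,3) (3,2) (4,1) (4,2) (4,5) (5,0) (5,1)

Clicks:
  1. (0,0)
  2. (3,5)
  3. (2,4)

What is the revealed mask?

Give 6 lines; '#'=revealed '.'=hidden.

Click 1 (0,0) count=0: revealed 8 new [(0,0) (0,1) (1,0) (1,1) (2,0) (2,1) (3,0) (3,1)] -> total=8
Click 2 (3,5) count=1: revealed 1 new [(3,5)] -> total=9
Click 3 (2,4) count=2: revealed 1 new [(2,4)] -> total=10

Answer: ##....
##....
##..#.
##...#
......
......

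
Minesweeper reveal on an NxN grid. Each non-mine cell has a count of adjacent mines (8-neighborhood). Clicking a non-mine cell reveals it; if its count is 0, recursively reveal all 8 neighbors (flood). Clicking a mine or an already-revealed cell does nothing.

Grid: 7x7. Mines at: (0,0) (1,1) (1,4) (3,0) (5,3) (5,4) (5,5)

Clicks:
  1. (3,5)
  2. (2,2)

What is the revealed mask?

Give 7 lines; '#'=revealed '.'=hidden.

Answer: .....##
.....##
.######
.######
.######
.......
.......

Derivation:
Click 1 (3,5) count=0: revealed 22 new [(0,5) (0,6) (1,5) (1,6) (2,1) (2,2) (2,3) (2,4) (2,5) (2,6) (3,1) (3,2) (3,3) (3,4) (3,5) (3,6) (4,1) (4,2) (4,3) (4,4) (4,5) (4,6)] -> total=22
Click 2 (2,2) count=1: revealed 0 new [(none)] -> total=22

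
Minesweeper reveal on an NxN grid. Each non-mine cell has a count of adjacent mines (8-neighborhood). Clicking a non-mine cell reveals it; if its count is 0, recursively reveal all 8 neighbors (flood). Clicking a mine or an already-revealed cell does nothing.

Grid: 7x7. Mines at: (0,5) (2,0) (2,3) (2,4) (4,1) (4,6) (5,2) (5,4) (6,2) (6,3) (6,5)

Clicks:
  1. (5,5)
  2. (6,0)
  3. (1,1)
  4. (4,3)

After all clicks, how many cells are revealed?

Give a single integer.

Answer: 7

Derivation:
Click 1 (5,5) count=3: revealed 1 new [(5,5)] -> total=1
Click 2 (6,0) count=0: revealed 4 new [(5,0) (5,1) (6,0) (6,1)] -> total=5
Click 3 (1,1) count=1: revealed 1 new [(1,1)] -> total=6
Click 4 (4,3) count=2: revealed 1 new [(4,3)] -> total=7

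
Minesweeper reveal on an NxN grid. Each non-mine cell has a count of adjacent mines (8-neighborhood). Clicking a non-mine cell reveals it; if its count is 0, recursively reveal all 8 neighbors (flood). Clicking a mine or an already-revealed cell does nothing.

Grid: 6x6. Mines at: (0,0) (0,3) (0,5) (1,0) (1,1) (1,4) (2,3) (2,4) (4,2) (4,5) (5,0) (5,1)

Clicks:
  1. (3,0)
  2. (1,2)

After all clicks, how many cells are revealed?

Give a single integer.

Click 1 (3,0) count=0: revealed 6 new [(2,0) (2,1) (3,0) (3,1) (4,0) (4,1)] -> total=6
Click 2 (1,2) count=3: revealed 1 new [(1,2)] -> total=7

Answer: 7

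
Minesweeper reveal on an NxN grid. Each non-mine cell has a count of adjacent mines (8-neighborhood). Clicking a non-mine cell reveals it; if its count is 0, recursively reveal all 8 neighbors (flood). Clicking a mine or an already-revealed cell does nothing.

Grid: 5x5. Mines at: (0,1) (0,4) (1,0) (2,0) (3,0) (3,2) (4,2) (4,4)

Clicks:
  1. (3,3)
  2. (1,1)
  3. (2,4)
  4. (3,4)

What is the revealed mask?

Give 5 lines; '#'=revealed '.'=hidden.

Click 1 (3,3) count=3: revealed 1 new [(3,3)] -> total=1
Click 2 (1,1) count=3: revealed 1 new [(1,1)] -> total=2
Click 3 (2,4) count=0: revealed 5 new [(1,3) (1,4) (2,3) (2,4) (3,4)] -> total=7
Click 4 (3,4) count=1: revealed 0 new [(none)] -> total=7

Answer: .....
.#.##
...##
...##
.....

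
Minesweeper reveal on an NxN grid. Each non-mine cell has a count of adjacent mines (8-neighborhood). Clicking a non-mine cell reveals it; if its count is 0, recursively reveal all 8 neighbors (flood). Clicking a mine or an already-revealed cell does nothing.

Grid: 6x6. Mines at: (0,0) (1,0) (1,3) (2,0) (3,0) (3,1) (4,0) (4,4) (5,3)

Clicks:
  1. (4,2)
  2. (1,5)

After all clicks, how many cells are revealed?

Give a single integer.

Click 1 (4,2) count=2: revealed 1 new [(4,2)] -> total=1
Click 2 (1,5) count=0: revealed 8 new [(0,4) (0,5) (1,4) (1,5) (2,4) (2,5) (3,4) (3,5)] -> total=9

Answer: 9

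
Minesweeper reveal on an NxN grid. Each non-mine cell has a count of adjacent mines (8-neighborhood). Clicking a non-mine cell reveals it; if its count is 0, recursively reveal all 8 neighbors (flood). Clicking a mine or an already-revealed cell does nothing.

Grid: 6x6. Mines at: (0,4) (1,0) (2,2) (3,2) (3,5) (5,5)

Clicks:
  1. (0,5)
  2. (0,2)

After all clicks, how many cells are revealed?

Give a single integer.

Click 1 (0,5) count=1: revealed 1 new [(0,5)] -> total=1
Click 2 (0,2) count=0: revealed 6 new [(0,1) (0,2) (0,3) (1,1) (1,2) (1,3)] -> total=7

Answer: 7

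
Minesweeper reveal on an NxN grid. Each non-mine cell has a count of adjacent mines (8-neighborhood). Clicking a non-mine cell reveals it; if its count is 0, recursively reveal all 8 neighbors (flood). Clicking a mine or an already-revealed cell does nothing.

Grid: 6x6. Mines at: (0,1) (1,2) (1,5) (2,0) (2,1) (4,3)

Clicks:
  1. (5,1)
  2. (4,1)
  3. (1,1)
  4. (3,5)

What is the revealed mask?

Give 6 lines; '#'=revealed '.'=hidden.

Answer: ......
.#....
....##
###.##
###.##
###.##

Derivation:
Click 1 (5,1) count=0: revealed 9 new [(3,0) (3,1) (3,2) (4,0) (4,1) (4,2) (5,0) (5,1) (5,2)] -> total=9
Click 2 (4,1) count=0: revealed 0 new [(none)] -> total=9
Click 3 (1,1) count=4: revealed 1 new [(1,1)] -> total=10
Click 4 (3,5) count=0: revealed 8 new [(2,4) (2,5) (3,4) (3,5) (4,4) (4,5) (5,4) (5,5)] -> total=18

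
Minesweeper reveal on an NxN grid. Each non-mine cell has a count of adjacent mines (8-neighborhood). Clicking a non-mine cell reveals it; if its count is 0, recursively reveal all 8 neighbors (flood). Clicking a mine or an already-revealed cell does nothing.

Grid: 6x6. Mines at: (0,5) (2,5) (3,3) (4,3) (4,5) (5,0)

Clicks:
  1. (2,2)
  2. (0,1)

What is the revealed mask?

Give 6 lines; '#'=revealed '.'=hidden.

Click 1 (2,2) count=1: revealed 1 new [(2,2)] -> total=1
Click 2 (0,1) count=0: revealed 20 new [(0,0) (0,1) (0,2) (0,3) (0,4) (1,0) (1,1) (1,2) (1,3) (1,4) (2,0) (2,1) (2,3) (2,4) (3,0) (3,1) (3,2) (4,0) (4,1) (4,2)] -> total=21

Answer: #####.
#####.
#####.
###...
###...
......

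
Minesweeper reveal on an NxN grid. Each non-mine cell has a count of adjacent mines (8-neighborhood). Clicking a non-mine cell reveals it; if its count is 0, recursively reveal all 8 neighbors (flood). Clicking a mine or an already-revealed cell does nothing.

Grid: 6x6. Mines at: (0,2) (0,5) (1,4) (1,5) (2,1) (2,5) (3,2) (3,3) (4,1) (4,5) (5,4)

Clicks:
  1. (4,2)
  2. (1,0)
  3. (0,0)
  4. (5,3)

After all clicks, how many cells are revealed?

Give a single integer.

Answer: 6

Derivation:
Click 1 (4,2) count=3: revealed 1 new [(4,2)] -> total=1
Click 2 (1,0) count=1: revealed 1 new [(1,0)] -> total=2
Click 3 (0,0) count=0: revealed 3 new [(0,0) (0,1) (1,1)] -> total=5
Click 4 (5,3) count=1: revealed 1 new [(5,3)] -> total=6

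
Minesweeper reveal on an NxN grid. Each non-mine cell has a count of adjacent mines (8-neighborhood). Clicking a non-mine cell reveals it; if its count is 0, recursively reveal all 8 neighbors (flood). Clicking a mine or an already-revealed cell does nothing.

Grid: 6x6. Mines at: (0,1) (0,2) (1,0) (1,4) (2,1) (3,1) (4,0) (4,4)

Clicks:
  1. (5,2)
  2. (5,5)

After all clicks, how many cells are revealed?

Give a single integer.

Answer: 7

Derivation:
Click 1 (5,2) count=0: revealed 6 new [(4,1) (4,2) (4,3) (5,1) (5,2) (5,3)] -> total=6
Click 2 (5,5) count=1: revealed 1 new [(5,5)] -> total=7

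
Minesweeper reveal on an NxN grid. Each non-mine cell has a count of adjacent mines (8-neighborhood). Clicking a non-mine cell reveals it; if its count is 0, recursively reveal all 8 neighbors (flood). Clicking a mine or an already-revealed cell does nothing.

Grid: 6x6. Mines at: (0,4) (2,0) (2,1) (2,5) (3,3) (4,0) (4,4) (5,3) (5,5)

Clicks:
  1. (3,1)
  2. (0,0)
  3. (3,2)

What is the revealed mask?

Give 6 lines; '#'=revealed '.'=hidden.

Answer: ####..
####..
......
.##...
......
......

Derivation:
Click 1 (3,1) count=3: revealed 1 new [(3,1)] -> total=1
Click 2 (0,0) count=0: revealed 8 new [(0,0) (0,1) (0,2) (0,3) (1,0) (1,1) (1,2) (1,3)] -> total=9
Click 3 (3,2) count=2: revealed 1 new [(3,2)] -> total=10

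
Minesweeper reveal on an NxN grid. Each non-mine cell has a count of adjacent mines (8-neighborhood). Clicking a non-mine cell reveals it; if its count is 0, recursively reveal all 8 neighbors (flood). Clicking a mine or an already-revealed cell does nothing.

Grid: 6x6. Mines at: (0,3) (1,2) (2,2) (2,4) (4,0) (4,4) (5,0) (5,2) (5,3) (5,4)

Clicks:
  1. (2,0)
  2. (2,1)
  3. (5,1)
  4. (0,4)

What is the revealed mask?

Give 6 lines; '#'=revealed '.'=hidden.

Answer: ##..#.
##....
##....
##....
......
.#....

Derivation:
Click 1 (2,0) count=0: revealed 8 new [(0,0) (0,1) (1,0) (1,1) (2,0) (2,1) (3,0) (3,1)] -> total=8
Click 2 (2,1) count=2: revealed 0 new [(none)] -> total=8
Click 3 (5,1) count=3: revealed 1 new [(5,1)] -> total=9
Click 4 (0,4) count=1: revealed 1 new [(0,4)] -> total=10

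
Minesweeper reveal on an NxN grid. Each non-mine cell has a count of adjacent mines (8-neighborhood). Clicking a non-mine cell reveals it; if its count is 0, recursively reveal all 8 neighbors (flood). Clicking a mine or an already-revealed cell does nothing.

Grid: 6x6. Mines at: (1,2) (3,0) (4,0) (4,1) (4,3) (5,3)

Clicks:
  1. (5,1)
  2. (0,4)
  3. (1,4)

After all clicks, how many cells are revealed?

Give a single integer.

Click 1 (5,1) count=2: revealed 1 new [(5,1)] -> total=1
Click 2 (0,4) count=0: revealed 16 new [(0,3) (0,4) (0,5) (1,3) (1,4) (1,5) (2,3) (2,4) (2,5) (3,3) (3,4) (3,5) (4,4) (4,5) (5,4) (5,5)] -> total=17
Click 3 (1,4) count=0: revealed 0 new [(none)] -> total=17

Answer: 17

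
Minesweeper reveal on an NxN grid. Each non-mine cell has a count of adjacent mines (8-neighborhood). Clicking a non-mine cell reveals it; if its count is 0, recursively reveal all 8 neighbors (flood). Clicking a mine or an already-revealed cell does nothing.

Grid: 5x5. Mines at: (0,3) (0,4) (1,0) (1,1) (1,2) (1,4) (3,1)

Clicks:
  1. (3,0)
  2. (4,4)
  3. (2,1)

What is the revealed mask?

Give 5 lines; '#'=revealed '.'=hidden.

Click 1 (3,0) count=1: revealed 1 new [(3,0)] -> total=1
Click 2 (4,4) count=0: revealed 9 new [(2,2) (2,3) (2,4) (3,2) (3,3) (3,4) (4,2) (4,3) (4,4)] -> total=10
Click 3 (2,1) count=4: revealed 1 new [(2,1)] -> total=11

Answer: .....
.....
.####
#.###
..###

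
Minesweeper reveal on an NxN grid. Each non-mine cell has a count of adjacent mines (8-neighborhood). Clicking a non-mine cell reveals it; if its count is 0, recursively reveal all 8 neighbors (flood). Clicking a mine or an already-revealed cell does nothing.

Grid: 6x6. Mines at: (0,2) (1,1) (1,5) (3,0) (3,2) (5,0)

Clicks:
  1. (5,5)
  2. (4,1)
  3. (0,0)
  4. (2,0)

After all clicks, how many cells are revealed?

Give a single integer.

Answer: 18

Derivation:
Click 1 (5,5) count=0: revealed 16 new [(2,3) (2,4) (2,5) (3,3) (3,4) (3,5) (4,1) (4,2) (4,3) (4,4) (4,5) (5,1) (5,2) (5,3) (5,4) (5,5)] -> total=16
Click 2 (4,1) count=3: revealed 0 new [(none)] -> total=16
Click 3 (0,0) count=1: revealed 1 new [(0,0)] -> total=17
Click 4 (2,0) count=2: revealed 1 new [(2,0)] -> total=18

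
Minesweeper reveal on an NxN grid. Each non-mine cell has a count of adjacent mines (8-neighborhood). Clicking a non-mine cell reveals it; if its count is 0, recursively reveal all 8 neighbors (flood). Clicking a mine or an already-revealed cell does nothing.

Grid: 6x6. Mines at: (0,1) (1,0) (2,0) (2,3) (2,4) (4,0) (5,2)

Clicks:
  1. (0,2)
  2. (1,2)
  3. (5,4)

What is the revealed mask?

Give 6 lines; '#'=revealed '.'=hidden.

Answer: ..#...
..#...
......
...###
...###
...###

Derivation:
Click 1 (0,2) count=1: revealed 1 new [(0,2)] -> total=1
Click 2 (1,2) count=2: revealed 1 new [(1,2)] -> total=2
Click 3 (5,4) count=0: revealed 9 new [(3,3) (3,4) (3,5) (4,3) (4,4) (4,5) (5,3) (5,4) (5,5)] -> total=11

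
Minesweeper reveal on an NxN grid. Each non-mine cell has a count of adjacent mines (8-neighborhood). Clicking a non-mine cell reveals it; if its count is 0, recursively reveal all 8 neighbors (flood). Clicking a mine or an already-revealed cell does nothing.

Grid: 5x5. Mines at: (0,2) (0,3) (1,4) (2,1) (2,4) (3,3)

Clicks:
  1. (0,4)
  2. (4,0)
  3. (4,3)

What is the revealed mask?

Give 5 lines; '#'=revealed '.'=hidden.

Answer: ....#
.....
.....
###..
####.

Derivation:
Click 1 (0,4) count=2: revealed 1 new [(0,4)] -> total=1
Click 2 (4,0) count=0: revealed 6 new [(3,0) (3,1) (3,2) (4,0) (4,1) (4,2)] -> total=7
Click 3 (4,3) count=1: revealed 1 new [(4,3)] -> total=8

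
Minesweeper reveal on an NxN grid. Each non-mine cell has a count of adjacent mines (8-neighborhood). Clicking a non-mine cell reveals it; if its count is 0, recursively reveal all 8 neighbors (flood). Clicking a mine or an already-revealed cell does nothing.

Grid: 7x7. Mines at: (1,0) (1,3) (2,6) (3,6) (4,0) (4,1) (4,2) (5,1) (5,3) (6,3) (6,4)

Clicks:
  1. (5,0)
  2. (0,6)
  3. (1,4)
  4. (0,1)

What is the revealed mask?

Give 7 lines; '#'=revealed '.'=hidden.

Click 1 (5,0) count=3: revealed 1 new [(5,0)] -> total=1
Click 2 (0,6) count=0: revealed 6 new [(0,4) (0,5) (0,6) (1,4) (1,5) (1,6)] -> total=7
Click 3 (1,4) count=1: revealed 0 new [(none)] -> total=7
Click 4 (0,1) count=1: revealed 1 new [(0,1)] -> total=8

Answer: .#..###
....###
.......
.......
.......
#......
.......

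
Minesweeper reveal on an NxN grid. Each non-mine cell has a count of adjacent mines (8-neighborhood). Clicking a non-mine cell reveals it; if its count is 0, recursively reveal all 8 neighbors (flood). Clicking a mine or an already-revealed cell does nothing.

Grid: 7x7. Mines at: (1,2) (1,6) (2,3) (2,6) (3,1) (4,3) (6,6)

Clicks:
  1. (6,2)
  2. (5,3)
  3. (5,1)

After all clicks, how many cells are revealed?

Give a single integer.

Click 1 (6,2) count=0: revealed 15 new [(4,0) (4,1) (4,2) (5,0) (5,1) (5,2) (5,3) (5,4) (5,5) (6,0) (6,1) (6,2) (6,3) (6,4) (6,5)] -> total=15
Click 2 (5,3) count=1: revealed 0 new [(none)] -> total=15
Click 3 (5,1) count=0: revealed 0 new [(none)] -> total=15

Answer: 15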